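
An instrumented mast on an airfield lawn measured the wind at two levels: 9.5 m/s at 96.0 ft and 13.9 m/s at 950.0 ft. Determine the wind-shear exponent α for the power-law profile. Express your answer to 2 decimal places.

α ≈ 0.17

Power law: V₂/V₁ = (z₂/z₁)^α ⇒ α = ln(V₂/V₁) / ln(z₂/z₁)
α = ln(13.9/9.5) / ln(950.0/96.0) = ln(1.4632) / ln(9.8958)
  = 0.38060 / 2.29211 = 0.16605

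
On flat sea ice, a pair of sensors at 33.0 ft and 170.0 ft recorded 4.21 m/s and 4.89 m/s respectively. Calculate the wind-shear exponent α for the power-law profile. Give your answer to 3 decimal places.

Power law: V₂/V₁ = (z₂/z₁)^α ⇒ α = ln(V₂/V₁) / ln(z₂/z₁)
α = ln(4.89/4.21) / ln(170.0/33.0) = ln(1.1615) / ln(5.1515)
  = 0.14973 / 1.63929 = 0.09134

α ≈ 0.091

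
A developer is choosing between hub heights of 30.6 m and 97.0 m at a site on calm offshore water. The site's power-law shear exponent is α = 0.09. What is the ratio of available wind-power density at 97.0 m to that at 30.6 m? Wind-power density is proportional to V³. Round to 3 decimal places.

1.365

Speed ratio: V_B/V_A = (z_B/z_A)^α = (97.0/30.6)^0.09 = (3.1699)^0.09 = 1.10942
Power-density ratio: P_B/P_A = (V_B/V_A)³ = (1.10942)³ = 1.36547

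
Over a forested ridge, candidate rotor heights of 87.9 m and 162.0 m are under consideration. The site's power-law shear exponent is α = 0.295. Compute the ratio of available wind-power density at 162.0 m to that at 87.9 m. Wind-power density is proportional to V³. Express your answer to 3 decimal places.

Speed ratio: V_B/V_A = (z_B/z_A)^α = (162.0/87.9)^0.295 = (1.8430)^0.295 = 1.19765
Power-density ratio: P_B/P_A = (V_B/V_A)³ = (1.19765)³ = 1.71787

1.718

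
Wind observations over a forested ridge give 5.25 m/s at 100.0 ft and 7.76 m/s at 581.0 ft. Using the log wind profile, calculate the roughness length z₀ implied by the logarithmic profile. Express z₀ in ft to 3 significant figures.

Log law: V(z) ∝ ln(z/z₀). With r = V₁/V₂ = 5.25/7.76 = 0.67655,
r · ln(z₂/z₀) = ln(z₁/z₀) ⇒ ln z₀ = (ln z₁ − r·ln z₂)/(1 − r)
ln z₀ = (4.60517 − 0.67655×6.36475) / 0.32345 = 0.9248
z₀ = exp(0.9248) = 2.521 ft

z₀ ≈ 2.52 ft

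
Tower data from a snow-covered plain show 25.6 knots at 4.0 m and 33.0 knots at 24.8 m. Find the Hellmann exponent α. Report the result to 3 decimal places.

Power law: V₂/V₁ = (z₂/z₁)^α ⇒ α = ln(V₂/V₁) / ln(z₂/z₁)
α = ln(33.0/25.6) / ln(24.8/4.0) = ln(1.2891) / ln(6.2000)
  = 0.25392 / 1.82455 = 0.13917

α ≈ 0.139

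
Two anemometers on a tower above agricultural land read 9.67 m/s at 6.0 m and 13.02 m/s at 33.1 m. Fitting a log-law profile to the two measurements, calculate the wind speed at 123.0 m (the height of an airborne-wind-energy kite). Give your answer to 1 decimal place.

Log law: V ∝ ln(z/z₀). From the pair, with r = V₁/V₂ = 0.74270,
ln z₀ = (ln z₁ − r·ln z₂)/(1 − r) = (1.7918 − 0.74270×3.4995)/0.25730 = -3.1378 → z₀ = 0.04338 m
V₃ = V₁ · ln(z₃/z₀)/ln(z₁/z₀) = 9.67 × 7.9500/4.9296 = 15.5949 m/s

15.6 m/s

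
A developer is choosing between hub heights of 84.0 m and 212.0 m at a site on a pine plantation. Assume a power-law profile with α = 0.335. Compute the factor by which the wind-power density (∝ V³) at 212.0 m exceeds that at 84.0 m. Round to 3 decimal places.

Speed ratio: V_B/V_A = (z_B/z_A)^α = (212.0/84.0)^0.335 = (2.5238)^0.335 = 1.36361
Power-density ratio: P_B/P_A = (V_B/V_A)³ = (1.36361)³ = 2.53552

2.536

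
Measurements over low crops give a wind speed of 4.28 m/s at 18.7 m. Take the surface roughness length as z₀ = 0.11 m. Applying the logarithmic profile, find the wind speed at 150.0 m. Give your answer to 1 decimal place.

Log law: V(z) ∝ ln(z/z₀), so V₂/V₁ = ln(z₂/z₀) / ln(z₁/z₀).
ln(150.0/0.11) = 7.2179, ln(18.7/0.11) = 5.1358
V₂ = 4.28 × 7.2179/5.1358 = 4.28 × 1.4054 = 6.0152 m/s

6.0 m/s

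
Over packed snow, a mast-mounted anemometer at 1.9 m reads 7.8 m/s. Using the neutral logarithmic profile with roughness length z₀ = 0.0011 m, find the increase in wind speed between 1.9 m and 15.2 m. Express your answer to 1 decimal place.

2.2 m/s

Log law: V₂ = V₁ · ln(z₂/z₀)/ln(z₁/z₀) = 7.8 × 9.5337/7.4543 = 9.9759 m/s
ΔV = 9.9759 − 7.8 = 2.1759 m/s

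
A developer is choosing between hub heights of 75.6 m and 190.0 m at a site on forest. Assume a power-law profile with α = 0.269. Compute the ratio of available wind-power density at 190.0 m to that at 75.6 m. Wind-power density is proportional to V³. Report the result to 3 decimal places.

2.104

Speed ratio: V_B/V_A = (z_B/z_A)^α = (190.0/75.6)^0.269 = (2.5132)^0.269 = 1.28133
Power-density ratio: P_B/P_A = (V_B/V_A)³ = (1.28133)³ = 2.10372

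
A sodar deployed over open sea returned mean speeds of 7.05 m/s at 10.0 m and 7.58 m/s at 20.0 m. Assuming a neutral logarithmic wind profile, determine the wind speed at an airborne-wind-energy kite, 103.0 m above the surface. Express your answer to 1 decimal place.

8.8 m/s

Log law: V ∝ ln(z/z₀). From the pair, with r = V₁/V₂ = 0.93008,
ln z₀ = (ln z₁ − r·ln z₂)/(1 − r) = (2.3026 − 0.93008×2.9957)/0.06992 = -6.9176 → z₀ = 0.0009902 m
V₃ = V₁ · ln(z₃/z₀)/ln(z₁/z₀) = 7.05 × 11.5523/9.2202 = 8.8332 m/s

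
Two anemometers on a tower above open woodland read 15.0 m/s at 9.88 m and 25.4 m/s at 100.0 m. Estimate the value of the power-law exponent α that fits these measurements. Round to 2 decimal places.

Power law: V₂/V₁ = (z₂/z₁)^α ⇒ α = ln(V₂/V₁) / ln(z₂/z₁)
α = ln(25.4/15.0) / ln(100.0/9.88) = ln(1.6933) / ln(10.1215)
  = 0.52670 / 2.31466 = 0.22755

α ≈ 0.23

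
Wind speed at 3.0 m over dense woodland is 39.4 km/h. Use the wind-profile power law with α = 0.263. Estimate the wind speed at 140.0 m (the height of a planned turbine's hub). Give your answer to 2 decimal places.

108.25 km/h

Power-law profile: V₂ = V₁ · (z₂/z₁)^α
V₂ = 39.4 × (140.0/3.0)^0.263 = 39.4 × (46.6667)^0.263
    = 39.4 × 2.7476 = 108.2543 km/h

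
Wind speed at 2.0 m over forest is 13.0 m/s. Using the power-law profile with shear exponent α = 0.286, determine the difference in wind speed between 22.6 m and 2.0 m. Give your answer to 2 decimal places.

13.01 m/s

Power law: V₂ = V₁ · (z₂/z₁)^α = 13.0 × (11.3000)^0.286 = 26.0090 m/s
ΔV = 26.0090 − 13.0 = 13.0090 m/s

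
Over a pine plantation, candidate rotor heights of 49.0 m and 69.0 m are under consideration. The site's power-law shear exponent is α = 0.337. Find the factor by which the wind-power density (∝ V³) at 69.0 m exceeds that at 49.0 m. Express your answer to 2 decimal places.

1.41

Speed ratio: V_B/V_A = (z_B/z_A)^α = (69.0/49.0)^0.337 = (1.4082)^0.337 = 1.12227
Power-density ratio: P_B/P_A = (V_B/V_A)³ = (1.12227)³ = 1.41348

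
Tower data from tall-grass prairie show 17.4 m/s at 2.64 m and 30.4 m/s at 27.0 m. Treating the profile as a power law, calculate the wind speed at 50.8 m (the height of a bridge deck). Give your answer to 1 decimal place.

35.4 m/s

First find α: α = ln(V₂/V₁)/ln(z₂/z₁) = ln(30.4/17.4)/ln(27.0/2.64) = 0.55797/2.32506 = 0.2400
Extrapolate from 27.0 m to 50.8 m: V₃ = 30.4 × (50.8/27.0)^0.2400 = 30.4 × 1.1638 = 35.3793 m/s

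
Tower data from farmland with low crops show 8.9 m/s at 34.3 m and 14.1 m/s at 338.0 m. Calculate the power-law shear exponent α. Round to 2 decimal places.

Power law: V₂/V₁ = (z₂/z₁)^α ⇒ α = ln(V₂/V₁) / ln(z₂/z₁)
α = ln(14.1/8.9) / ln(338.0/34.3) = ln(1.5843) / ln(9.8542)
  = 0.46012 / 2.28790 = 0.20111

α ≈ 0.20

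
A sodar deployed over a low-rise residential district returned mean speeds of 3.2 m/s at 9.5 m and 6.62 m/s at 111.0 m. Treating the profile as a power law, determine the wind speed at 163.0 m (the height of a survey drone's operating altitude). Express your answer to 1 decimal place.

7.4 m/s

First find α: α = ln(V₂/V₁)/ln(z₂/z₁) = ln(6.62/3.2)/ln(111.0/9.5) = 0.72694/2.45824 = 0.2957
Extrapolate from 111.0 m to 163.0 m: V₃ = 6.62 × (163.0/111.0)^0.2957 = 6.62 × 1.1203 = 7.4166 m/s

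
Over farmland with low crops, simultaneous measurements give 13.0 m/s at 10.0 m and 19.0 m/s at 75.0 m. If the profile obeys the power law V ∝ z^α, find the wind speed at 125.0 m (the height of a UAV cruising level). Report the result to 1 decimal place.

20.9 m/s

First find α: α = ln(V₂/V₁)/ln(z₂/z₁) = ln(19.0/13.0)/ln(75.0/10.0) = 0.37949/2.01490 = 0.1883
Extrapolate from 75.0 m to 125.0 m: V₃ = 19.0 × (125.0/75.0)^0.1883 = 19.0 × 1.1010 = 20.9188 m/s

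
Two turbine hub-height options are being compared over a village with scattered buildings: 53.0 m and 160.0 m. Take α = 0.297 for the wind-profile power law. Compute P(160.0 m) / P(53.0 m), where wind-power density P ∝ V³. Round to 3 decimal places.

2.676

Speed ratio: V_B/V_A = (z_B/z_A)^α = (160.0/53.0)^0.297 = (3.0189)^0.297 = 1.38840
Power-density ratio: P_B/P_A = (V_B/V_A)³ = (1.38840)³ = 2.67634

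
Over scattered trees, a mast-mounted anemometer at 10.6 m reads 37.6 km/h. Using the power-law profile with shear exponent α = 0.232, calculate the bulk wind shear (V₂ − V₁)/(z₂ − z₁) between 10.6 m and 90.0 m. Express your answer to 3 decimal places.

0.304 km/h/m

Power law: V₂ = V₁ · (z₂/z₁)^α = 37.6 × (8.4906)^0.232 = 61.7591 km/h
ΔV/Δz = (61.7591 − 37.6)/(90.0 − 10.6) = 24.1591/79.4000 = 0.30427 km/h/m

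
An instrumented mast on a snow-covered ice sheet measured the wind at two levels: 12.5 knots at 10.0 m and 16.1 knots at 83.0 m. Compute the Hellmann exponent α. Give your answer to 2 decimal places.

α ≈ 0.12

Power law: V₂/V₁ = (z₂/z₁)^α ⇒ α = ln(V₂/V₁) / ln(z₂/z₁)
α = ln(16.1/12.5) / ln(83.0/10.0) = ln(1.2880) / ln(8.3000)
  = 0.25309 / 2.11626 = 0.11959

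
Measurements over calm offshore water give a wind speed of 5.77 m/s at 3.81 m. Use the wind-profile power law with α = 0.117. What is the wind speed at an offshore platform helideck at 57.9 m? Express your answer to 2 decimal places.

Power-law profile: V₂ = V₁ · (z₂/z₁)^α
V₂ = 5.77 × (57.9/3.81)^0.117 = 5.77 × (15.1969)^0.117
    = 5.77 × 1.3749 = 7.9331 m/s

7.93 m/s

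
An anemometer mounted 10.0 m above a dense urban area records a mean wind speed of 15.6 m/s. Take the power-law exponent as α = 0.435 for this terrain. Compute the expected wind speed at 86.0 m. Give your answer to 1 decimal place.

39.8 m/s

Power-law profile: V₂ = V₁ · (z₂/z₁)^α
V₂ = 15.6 × (86.0/10.0)^0.435 = 15.6 × (8.6000)^0.435
    = 15.6 × 2.5498 = 39.7769 m/s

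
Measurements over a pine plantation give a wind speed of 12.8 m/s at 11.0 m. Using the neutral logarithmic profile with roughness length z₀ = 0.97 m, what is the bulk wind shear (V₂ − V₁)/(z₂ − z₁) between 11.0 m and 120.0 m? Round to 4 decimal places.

Log law: V₂ = V₁ · ln(z₂/z₀)/ln(z₁/z₀) = 12.8 × 4.8180/2.4284 = 25.3957 m/s
ΔV/Δz = (25.3957 − 12.8)/(120.0 − 11.0) = 12.5957/109.0000 = 0.11556 m/s/m

0.1156 m/s/m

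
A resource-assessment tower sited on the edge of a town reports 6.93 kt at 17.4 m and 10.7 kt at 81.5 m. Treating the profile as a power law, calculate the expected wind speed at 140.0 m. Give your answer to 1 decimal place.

First find α: α = ln(V₂/V₁)/ln(z₂/z₁) = ln(10.7/6.93)/ln(81.5/17.4) = 0.43438/1.54413 = 0.2813
Extrapolate from 81.5 m to 140.0 m: V₃ = 10.7 × (140.0/81.5)^0.2813 = 10.7 × 1.1644 = 12.4590 kt

12.5 kt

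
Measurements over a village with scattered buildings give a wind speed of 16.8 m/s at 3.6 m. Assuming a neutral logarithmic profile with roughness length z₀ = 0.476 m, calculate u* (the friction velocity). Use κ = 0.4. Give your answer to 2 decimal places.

u* ≈ 3.32 m/s

Log law: V(z) = (u*/κ) · ln(z/z₀) ⇒ u* = κ · V / ln(z/z₀)
u* = 0.4 × 16.8 / ln(3.6/0.476) = 0.4 × 16.8 / 2.0233
   = 6.7200 / 2.0233 = 3.3214 m/s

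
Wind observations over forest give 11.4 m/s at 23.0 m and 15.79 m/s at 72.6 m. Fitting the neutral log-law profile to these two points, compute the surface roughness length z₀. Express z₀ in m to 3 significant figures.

z₀ ≈ 1.16 m

Log law: V(z) ∝ ln(z/z₀). With r = V₁/V₂ = 11.4/15.79 = 0.72198,
r · ln(z₂/z₀) = ln(z₁/z₀) ⇒ ln z₀ = (ln z₁ − r·ln z₂)/(1 − r)
ln z₀ = (3.13549 − 0.72198×4.28496) / 0.27802 = 0.1505
z₀ = exp(0.1505) = 1.162 m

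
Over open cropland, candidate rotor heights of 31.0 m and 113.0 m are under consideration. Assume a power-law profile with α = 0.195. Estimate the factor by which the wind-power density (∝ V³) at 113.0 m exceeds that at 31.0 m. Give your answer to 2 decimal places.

2.13

Speed ratio: V_B/V_A = (z_B/z_A)^α = (113.0/31.0)^0.195 = (3.6452)^0.195 = 1.28687
Power-density ratio: P_B/P_A = (V_B/V_A)³ = (1.28687)³ = 2.13110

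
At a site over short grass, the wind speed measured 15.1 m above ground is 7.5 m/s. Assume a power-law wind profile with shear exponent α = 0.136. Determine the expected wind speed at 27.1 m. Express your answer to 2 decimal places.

8.12 m/s

Power-law profile: V₂ = V₁ · (z₂/z₁)^α
V₂ = 7.5 × (27.1/15.1)^0.136 = 7.5 × (1.7947)^0.136
    = 7.5 × 1.0828 = 8.1209 m/s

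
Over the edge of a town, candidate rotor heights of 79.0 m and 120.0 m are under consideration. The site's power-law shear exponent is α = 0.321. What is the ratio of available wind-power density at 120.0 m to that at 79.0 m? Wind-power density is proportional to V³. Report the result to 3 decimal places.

1.496

Speed ratio: V_B/V_A = (z_B/z_A)^α = (120.0/79.0)^0.321 = (1.5190)^0.321 = 1.14361
Power-density ratio: P_B/P_A = (V_B/V_A)³ = (1.14361)³ = 1.49567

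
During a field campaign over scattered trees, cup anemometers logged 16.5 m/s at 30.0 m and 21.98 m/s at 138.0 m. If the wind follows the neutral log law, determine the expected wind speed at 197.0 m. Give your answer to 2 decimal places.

23.26 m/s

Log law: V ∝ ln(z/z₀). From the pair, with r = V₁/V₂ = 0.75068,
ln z₀ = (ln z₁ − r·ln z₂)/(1 − r) = (3.4012 − 0.75068×4.9273)/0.24932 = -1.1937 → z₀ = 0.3031 m
V₃ = V₁ · ln(z₃/z₀)/ln(z₁/z₀) = 16.5 × 6.4769/4.5949 = 23.2582 m/s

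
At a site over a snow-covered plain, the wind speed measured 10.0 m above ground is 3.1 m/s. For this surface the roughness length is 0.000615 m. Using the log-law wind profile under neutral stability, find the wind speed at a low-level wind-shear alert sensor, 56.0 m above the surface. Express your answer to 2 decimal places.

3.65 m/s

Log law: V(z) ∝ ln(z/z₀), so V₂/V₁ = ln(z₂/z₀) / ln(z₁/z₀).
ln(56.0/0.000615) = 11.4192, ln(10.0/0.000615) = 9.6965
V₂ = 3.1 × 11.4192/9.6965 = 3.1 × 1.1777 = 3.6508 m/s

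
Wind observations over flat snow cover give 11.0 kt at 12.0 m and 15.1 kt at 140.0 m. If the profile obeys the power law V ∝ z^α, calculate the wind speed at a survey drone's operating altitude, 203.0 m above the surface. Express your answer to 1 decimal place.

First find α: α = ln(V₂/V₁)/ln(z₂/z₁) = ln(15.1/11.0)/ln(140.0/12.0) = 0.31680/2.45674 = 0.1290
Extrapolate from 140.0 m to 203.0 m: V₃ = 15.1 × (203.0/140.0)^0.1290 = 15.1 × 1.0491 = 15.8411 kt

15.8 kt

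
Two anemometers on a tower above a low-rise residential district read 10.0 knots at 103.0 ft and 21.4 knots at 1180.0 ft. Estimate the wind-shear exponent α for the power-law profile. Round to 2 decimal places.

Power law: V₂/V₁ = (z₂/z₁)^α ⇒ α = ln(V₂/V₁) / ln(z₂/z₁)
α = ln(21.4/10.0) / ln(1180.0/103.0) = ln(2.1400) / ln(11.4563)
  = 0.76081 / 2.43854 = 0.31199

α ≈ 0.31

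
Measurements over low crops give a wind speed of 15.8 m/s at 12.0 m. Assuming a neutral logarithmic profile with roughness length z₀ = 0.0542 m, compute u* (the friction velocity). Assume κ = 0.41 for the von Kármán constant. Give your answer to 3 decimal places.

Log law: V(z) = (u*/κ) · ln(z/z₀) ⇒ u* = κ · V / ln(z/z₀)
u* = 0.41 × 15.8 / ln(12.0/0.0542) = 0.41 × 15.8 / 5.4000
   = 6.4780 / 5.4000 = 1.1996 m/s

u* ≈ 1.200 m/s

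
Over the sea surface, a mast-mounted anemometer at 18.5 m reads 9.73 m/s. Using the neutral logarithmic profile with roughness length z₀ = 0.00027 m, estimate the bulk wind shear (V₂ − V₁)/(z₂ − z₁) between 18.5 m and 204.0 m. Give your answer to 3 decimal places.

Log law: V₂ = V₁ · ln(z₂/z₀)/ln(z₁/z₀) = 9.73 × 13.5352/11.1349 = 11.8275 m/s
ΔV/Δz = (11.8275 − 9.73)/(204.0 − 18.5) = 2.0975/185.5000 = 0.01131 m/s/m

0.011 m/s/m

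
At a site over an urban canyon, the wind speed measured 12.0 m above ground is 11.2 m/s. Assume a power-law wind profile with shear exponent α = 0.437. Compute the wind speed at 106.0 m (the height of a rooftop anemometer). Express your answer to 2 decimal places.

Power-law profile: V₂ = V₁ · (z₂/z₁)^α
V₂ = 11.2 × (106.0/12.0)^0.437 = 11.2 × (8.8333)^0.437
    = 11.2 × 2.5909 = 29.0185 m/s

29.02 m/s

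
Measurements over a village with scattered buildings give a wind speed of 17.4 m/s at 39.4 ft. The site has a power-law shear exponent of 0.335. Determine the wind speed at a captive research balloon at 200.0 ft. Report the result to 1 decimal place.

30.0 m/s

Power-law profile: V₂ = V₁ · (z₂/z₁)^α
V₂ = 17.4 × (200.0/39.4)^0.335 = 17.4 × (5.0761)^0.335
    = 17.4 × 1.7233 = 29.9849 m/s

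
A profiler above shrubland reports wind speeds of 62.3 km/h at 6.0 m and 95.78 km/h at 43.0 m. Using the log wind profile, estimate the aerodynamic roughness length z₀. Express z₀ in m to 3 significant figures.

z₀ ≈ 0.154 m

Log law: V(z) ∝ ln(z/z₀). With r = V₁/V₂ = 62.3/95.78 = 0.65045,
r · ln(z₂/z₀) = ln(z₁/z₀) ⇒ ln z₀ = (ln z₁ − r·ln z₂)/(1 − r)
ln z₀ = (1.79176 − 0.65045×3.76120) / 0.34955 = -1.8730
z₀ = exp(-1.8730) = 0.1537 m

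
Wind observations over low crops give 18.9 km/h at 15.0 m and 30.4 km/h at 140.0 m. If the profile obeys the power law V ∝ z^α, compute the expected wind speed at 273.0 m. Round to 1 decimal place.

First find α: α = ln(V₂/V₁)/ln(z₂/z₁) = ln(30.4/18.9)/ln(140.0/15.0) = 0.47528/2.23359 = 0.2128
Extrapolate from 140.0 m to 273.0 m: V₃ = 30.4 × (273.0/140.0)^0.2128 = 30.4 × 1.1527 = 35.0420 km/h

35.0 km/h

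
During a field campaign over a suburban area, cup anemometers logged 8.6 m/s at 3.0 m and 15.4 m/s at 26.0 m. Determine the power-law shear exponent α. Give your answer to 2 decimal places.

α ≈ 0.27

Power law: V₂/V₁ = (z₂/z₁)^α ⇒ α = ln(V₂/V₁) / ln(z₂/z₁)
α = ln(15.4/8.6) / ln(26.0/3.0) = ln(1.7907) / ln(8.6667)
  = 0.58261 / 2.15948 = 0.26979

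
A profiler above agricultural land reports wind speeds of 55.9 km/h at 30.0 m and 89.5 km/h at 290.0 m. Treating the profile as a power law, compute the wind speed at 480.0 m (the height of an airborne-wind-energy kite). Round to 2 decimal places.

99.36 km/h

First find α: α = ln(V₂/V₁)/ln(z₂/z₁) = ln(89.5/55.9)/ln(290.0/30.0) = 0.47067/2.26868 = 0.2075
Extrapolate from 290.0 m to 480.0 m: V₃ = 89.5 × (480.0/290.0)^0.2075 = 89.5 × 1.1102 = 99.3632 km/h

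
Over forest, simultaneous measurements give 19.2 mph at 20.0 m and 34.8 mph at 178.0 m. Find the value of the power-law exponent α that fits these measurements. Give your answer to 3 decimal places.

α ≈ 0.272

Power law: V₂/V₁ = (z₂/z₁)^α ⇒ α = ln(V₂/V₁) / ln(z₂/z₁)
α = ln(34.8/19.2) / ln(178.0/20.0) = ln(1.8125) / ln(8.9000)
  = 0.59471 / 2.18605 = 0.27205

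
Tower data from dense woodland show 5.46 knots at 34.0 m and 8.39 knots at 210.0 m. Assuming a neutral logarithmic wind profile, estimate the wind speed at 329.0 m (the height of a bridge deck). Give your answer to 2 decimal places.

Log law: V ∝ ln(z/z₀). From the pair, with r = V₁/V₂ = 0.65077,
ln z₀ = (ln z₁ − r·ln z₂)/(1 − r) = (3.5264 − 0.65077×5.3471)/0.34923 = 0.1334 → z₀ = 1.143 m
V₃ = V₁ · ln(z₃/z₀)/ln(z₁/z₀) = 5.46 × 5.6626/3.3929 = 9.1125 knots

9.11 knots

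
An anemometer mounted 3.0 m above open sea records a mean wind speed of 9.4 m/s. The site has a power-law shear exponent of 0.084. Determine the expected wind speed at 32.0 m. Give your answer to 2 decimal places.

11.47 m/s

Power-law profile: V₂ = V₁ · (z₂/z₁)^α
V₂ = 9.4 × (32.0/3.0)^0.084 = 9.4 × (10.6667)^0.084
    = 9.4 × 1.2200 = 11.4679 m/s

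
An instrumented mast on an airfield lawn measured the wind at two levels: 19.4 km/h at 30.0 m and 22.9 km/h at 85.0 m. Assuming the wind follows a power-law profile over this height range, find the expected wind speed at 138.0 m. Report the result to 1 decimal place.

First find α: α = ln(V₂/V₁)/ln(z₂/z₁) = ln(22.9/19.4)/ln(85.0/30.0) = 0.16586/1.04145 = 0.1593
Extrapolate from 85.0 m to 138.0 m: V₃ = 22.9 × (138.0/85.0)^0.1593 = 22.9 × 1.0802 = 24.7374 km/h

24.7 km/h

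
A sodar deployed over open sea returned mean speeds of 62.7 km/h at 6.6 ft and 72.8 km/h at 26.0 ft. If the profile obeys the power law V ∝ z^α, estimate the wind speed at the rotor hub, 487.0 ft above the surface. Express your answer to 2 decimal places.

First find α: α = ln(V₂/V₁)/ln(z₂/z₁) = ln(72.8/62.7)/ln(26.0/6.6) = 0.14935/1.37103 = 0.1089
Extrapolate from 26.0 ft to 487.0 ft: V₃ = 72.8 × (487.0/26.0)^0.1089 = 72.8 × 1.3760 = 100.1749 km/h

100.17 km/h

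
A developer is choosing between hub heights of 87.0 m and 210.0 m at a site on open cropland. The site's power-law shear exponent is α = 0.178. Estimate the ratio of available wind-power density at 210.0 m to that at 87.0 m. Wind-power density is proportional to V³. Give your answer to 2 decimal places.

1.60

Speed ratio: V_B/V_A = (z_B/z_A)^α = (210.0/87.0)^0.178 = (2.4138)^0.178 = 1.16982
Power-density ratio: P_B/P_A = (V_B/V_A)³ = (1.16982)³ = 1.60089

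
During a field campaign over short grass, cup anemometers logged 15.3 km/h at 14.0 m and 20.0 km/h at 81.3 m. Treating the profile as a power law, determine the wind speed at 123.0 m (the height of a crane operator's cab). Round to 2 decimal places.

21.30 km/h

First find α: α = ln(V₂/V₁)/ln(z₂/z₁) = ln(20.0/15.3)/ln(81.3/14.0) = 0.26788/1.75909 = 0.1523
Extrapolate from 81.3 m to 123.0 m: V₃ = 20.0 × (123.0/81.3)^0.1523 = 20.0 × 1.0651 = 21.3016 km/h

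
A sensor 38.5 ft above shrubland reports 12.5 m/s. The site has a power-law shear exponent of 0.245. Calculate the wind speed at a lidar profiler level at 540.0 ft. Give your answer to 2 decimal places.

23.87 m/s

Power-law profile: V₂ = V₁ · (z₂/z₁)^α
V₂ = 12.5 × (540.0/38.5)^0.245 = 12.5 × (14.0260)^0.245
    = 12.5 × 1.9098 = 23.8731 m/s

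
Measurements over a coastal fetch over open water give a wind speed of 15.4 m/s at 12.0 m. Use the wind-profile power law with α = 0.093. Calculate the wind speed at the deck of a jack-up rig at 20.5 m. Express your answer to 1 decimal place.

16.2 m/s

Power-law profile: V₂ = V₁ · (z₂/z₁)^α
V₂ = 15.4 × (20.5/12.0)^0.093 = 15.4 × (1.7083)^0.093
    = 15.4 × 1.0511 = 16.1864 m/s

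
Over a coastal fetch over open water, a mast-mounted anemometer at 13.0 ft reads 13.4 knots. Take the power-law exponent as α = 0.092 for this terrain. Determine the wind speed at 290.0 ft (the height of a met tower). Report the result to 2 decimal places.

17.83 knots

Power-law profile: V₂ = V₁ · (z₂/z₁)^α
V₂ = 13.4 × (290.0/13.0)^0.092 = 13.4 × (22.3077)^0.092
    = 13.4 × 1.3306 = 17.8305 knots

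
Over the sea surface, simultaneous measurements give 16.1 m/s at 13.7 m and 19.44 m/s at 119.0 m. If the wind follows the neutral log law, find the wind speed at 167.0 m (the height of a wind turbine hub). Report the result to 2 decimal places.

19.96 m/s

Log law: V ∝ ln(z/z₀). From the pair, with r = V₁/V₂ = 0.82819,
ln z₀ = (ln z₁ − r·ln z₂)/(1 − r) = (2.6174 − 0.82819×4.7791)/0.17181 = -7.8029 → z₀ = 0.0004085 m
V₃ = V₁ · ln(z₃/z₀)/ln(z₁/z₀) = 16.1 × 12.9209/10.4203 = 19.9636 m/s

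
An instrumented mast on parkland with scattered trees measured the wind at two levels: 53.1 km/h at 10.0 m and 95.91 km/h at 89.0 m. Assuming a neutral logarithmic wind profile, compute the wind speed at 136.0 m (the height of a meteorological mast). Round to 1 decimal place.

104.2 km/h

Log law: V ∝ ln(z/z₀). From the pair, with r = V₁/V₂ = 0.55364,
ln z₀ = (ln z₁ − r·ln z₂)/(1 − r) = (2.3026 − 0.55364×4.4886)/0.44636 = -0.4089 → z₀ = 0.6644 m
V₃ = V₁ · ln(z₃/z₀)/ln(z₁/z₀) = 53.1 × 5.3216/2.7115 = 104.2137 km/h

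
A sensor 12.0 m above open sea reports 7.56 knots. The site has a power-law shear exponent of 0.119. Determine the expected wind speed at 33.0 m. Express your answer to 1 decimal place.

Power-law profile: V₂ = V₁ · (z₂/z₁)^α
V₂ = 7.56 × (33.0/12.0)^0.119 = 7.56 × (2.7500)^0.119
    = 7.56 × 1.1279 = 8.5271 knots

8.5 knots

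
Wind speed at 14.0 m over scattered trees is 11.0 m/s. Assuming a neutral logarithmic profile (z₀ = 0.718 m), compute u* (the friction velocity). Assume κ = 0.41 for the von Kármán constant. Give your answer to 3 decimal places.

Log law: V(z) = (u*/κ) · ln(z/z₀) ⇒ u* = κ · V / ln(z/z₀)
u* = 0.41 × 11.0 / ln(14.0/0.718) = 0.41 × 11.0 / 2.9703
   = 4.5100 / 2.9703 = 1.5183 m/s

u* ≈ 1.518 m/s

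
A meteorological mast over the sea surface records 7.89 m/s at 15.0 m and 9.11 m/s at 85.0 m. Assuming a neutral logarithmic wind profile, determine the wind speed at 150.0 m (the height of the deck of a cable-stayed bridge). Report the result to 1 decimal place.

9.5 m/s

Log law: V ∝ ln(z/z₀). From the pair, with r = V₁/V₂ = 0.86608,
ln z₀ = (ln z₁ − r·ln z₂)/(1 − r) = (2.7081 − 0.86608×4.4427)/0.13392 = -8.5100 → z₀ = 0.0002014 m
V₃ = V₁ · ln(z₃/z₀)/ln(z₁/z₀) = 7.89 × 13.5206/11.2180 = 9.5095 m/s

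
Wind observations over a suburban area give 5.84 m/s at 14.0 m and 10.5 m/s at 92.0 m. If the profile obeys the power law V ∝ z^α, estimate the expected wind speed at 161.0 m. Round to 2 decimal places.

12.50 m/s

First find α: α = ln(V₂/V₁)/ln(z₂/z₁) = ln(10.5/5.84)/ln(92.0/14.0) = 0.58664/1.88273 = 0.3116
Extrapolate from 92.0 m to 161.0 m: V₃ = 10.5 × (161.0/92.0)^0.3116 = 10.5 × 1.1905 = 12.5002 m/s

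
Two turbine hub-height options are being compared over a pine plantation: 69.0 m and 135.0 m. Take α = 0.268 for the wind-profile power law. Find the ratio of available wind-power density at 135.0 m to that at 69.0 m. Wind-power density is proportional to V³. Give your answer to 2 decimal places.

Speed ratio: V_B/V_A = (z_B/z_A)^α = (135.0/69.0)^0.268 = (1.9565)^0.268 = 1.19707
Power-density ratio: P_B/P_A = (V_B/V_A)³ = (1.19707)³ = 1.71535

1.72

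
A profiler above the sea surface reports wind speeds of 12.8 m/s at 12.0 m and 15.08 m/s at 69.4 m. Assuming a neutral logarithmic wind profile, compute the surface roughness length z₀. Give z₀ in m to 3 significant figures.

Log law: V(z) ∝ ln(z/z₀). With r = V₁/V₂ = 12.8/15.08 = 0.84881,
r · ln(z₂/z₀) = ln(z₁/z₀) ⇒ ln z₀ = (ln z₁ − r·ln z₂)/(1 − r)
ln z₀ = (2.48491 − 0.84881×4.23989) / 0.15119 = -7.3676
z₀ = exp(-7.3676) = 0.0006314 m

z₀ ≈ 0.000631 m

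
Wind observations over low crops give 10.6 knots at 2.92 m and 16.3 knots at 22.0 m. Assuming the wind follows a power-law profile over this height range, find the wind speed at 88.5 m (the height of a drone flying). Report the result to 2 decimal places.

21.93 knots

First find α: α = ln(V₂/V₁)/ln(z₂/z₁) = ln(16.3/10.6)/ln(22.0/2.92) = 0.43031/2.01946 = 0.2131
Extrapolate from 22.0 m to 88.5 m: V₃ = 16.3 × (88.5/22.0)^0.2131 = 16.3 × 1.3453 = 21.9281 knots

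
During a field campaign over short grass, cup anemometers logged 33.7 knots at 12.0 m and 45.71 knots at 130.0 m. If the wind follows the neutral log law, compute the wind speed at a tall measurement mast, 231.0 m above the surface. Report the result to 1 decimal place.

Log law: V ∝ ln(z/z₀). From the pair, with r = V₁/V₂ = 0.73726,
ln z₀ = (ln z₁ − r·ln z₂)/(1 − r) = (2.4849 − 0.73726×4.8675)/0.26274 = -4.2007 → z₀ = 0.01498 m
V₃ = V₁ · ln(z₃/z₀)/ln(z₁/z₀) = 33.7 × 9.6432/6.6856 = 48.6078 knots

48.6 knots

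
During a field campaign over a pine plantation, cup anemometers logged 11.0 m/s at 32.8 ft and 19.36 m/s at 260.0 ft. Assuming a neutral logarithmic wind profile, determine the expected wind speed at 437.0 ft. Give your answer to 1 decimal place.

21.5 m/s

Log law: V ∝ ln(z/z₀). From the pair, with r = V₁/V₂ = 0.56818,
ln z₀ = (ln z₁ − r·ln z₂)/(1 − r) = (3.4904 − 0.56818×5.5607)/0.43182 = 0.7664 → z₀ = 2.152 ft
V₃ = V₁ · ln(z₃/z₀)/ln(z₁/z₀) = 11.0 × 5.3135/2.7240 = 21.4568 m/s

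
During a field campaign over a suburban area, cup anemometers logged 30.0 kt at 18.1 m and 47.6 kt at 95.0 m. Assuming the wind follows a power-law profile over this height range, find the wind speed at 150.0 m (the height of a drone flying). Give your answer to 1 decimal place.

54.1 kt

First find α: α = ln(V₂/V₁)/ln(z₂/z₁) = ln(47.6/30.0)/ln(95.0/18.1) = 0.46164/1.65796 = 0.2784
Extrapolate from 95.0 m to 150.0 m: V₃ = 47.6 × (150.0/95.0)^0.2784 = 47.6 × 1.1356 = 54.0554 kt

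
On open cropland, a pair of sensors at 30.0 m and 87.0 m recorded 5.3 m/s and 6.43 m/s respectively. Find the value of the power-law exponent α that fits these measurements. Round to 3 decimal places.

Power law: V₂/V₁ = (z₂/z₁)^α ⇒ α = ln(V₂/V₁) / ln(z₂/z₁)
α = ln(6.43/5.3) / ln(87.0/30.0) = ln(1.2132) / ln(2.9000)
  = 0.19327 / 1.06471 = 0.18152

α ≈ 0.182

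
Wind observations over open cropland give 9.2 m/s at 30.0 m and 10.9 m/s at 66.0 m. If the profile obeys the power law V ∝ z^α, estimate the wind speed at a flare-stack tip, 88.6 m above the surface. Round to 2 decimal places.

First find α: α = ln(V₂/V₁)/ln(z₂/z₁) = ln(10.9/9.2)/ln(66.0/30.0) = 0.16956/0.78846 = 0.2151
Extrapolate from 66.0 m to 88.6 m: V₃ = 10.9 × (88.6/66.0)^0.2151 = 10.9 × 1.0654 = 11.6126 m/s

11.61 m/s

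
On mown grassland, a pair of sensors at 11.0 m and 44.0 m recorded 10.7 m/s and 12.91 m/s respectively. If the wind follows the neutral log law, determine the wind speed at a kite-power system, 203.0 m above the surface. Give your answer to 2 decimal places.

15.35 m/s

Log law: V ∝ ln(z/z₀). From the pair, with r = V₁/V₂ = 0.82881,
ln z₀ = (ln z₁ − r·ln z₂)/(1 − r) = (2.3979 − 0.82881×3.7842)/0.17119 = -4.3140 → z₀ = 0.01338 m
V₃ = V₁ · ln(z₃/z₀)/ln(z₁/z₀) = 10.7 × 9.6272/6.7119 = 15.3475 m/s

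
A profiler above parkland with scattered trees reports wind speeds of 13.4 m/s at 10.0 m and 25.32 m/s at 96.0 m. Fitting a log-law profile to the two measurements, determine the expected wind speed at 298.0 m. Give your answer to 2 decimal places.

31.29 m/s

Log law: V ∝ ln(z/z₀). From the pair, with r = V₁/V₂ = 0.52923,
ln z₀ = (ln z₁ − r·ln z₂)/(1 − r) = (2.3026 − 0.52923×4.5643)/0.47077 = -0.2400 → z₀ = 0.7866 m
V₃ = V₁ · ln(z₃/z₀)/ln(z₁/z₀) = 13.4 × 5.9371/2.5426 = 31.2898 m/s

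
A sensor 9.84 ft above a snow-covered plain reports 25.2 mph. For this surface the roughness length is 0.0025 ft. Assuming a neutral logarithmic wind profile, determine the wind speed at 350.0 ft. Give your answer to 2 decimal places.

36.07 mph

Log law: V(z) ∝ ln(z/z₀), so V₂/V₁ = ln(z₂/z₀) / ln(z₁/z₀).
ln(350.0/0.0025) = 11.8494, ln(9.84/0.0025) = 8.2779
V₂ = 25.2 × 11.8494/8.2779 = 25.2 × 1.4314 = 36.0724 mph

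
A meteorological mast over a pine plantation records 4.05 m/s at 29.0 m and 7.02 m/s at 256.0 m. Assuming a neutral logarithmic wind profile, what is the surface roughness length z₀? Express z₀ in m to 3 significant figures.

z₀ ≈ 1.49 m

Log law: V(z) ∝ ln(z/z₀). With r = V₁/V₂ = 4.05/7.02 = 0.57692,
r · ln(z₂/z₀) = ln(z₁/z₀) ⇒ ln z₀ = (ln z₁ − r·ln z₂)/(1 − r)
ln z₀ = (3.36730 − 0.57692×5.54518) / 0.42308 = 0.3975
z₀ = exp(0.3975) = 1.488 m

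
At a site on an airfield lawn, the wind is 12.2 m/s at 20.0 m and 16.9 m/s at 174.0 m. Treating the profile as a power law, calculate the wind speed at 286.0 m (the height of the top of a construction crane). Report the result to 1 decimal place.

18.2 m/s

First find α: α = ln(V₂/V₁)/ln(z₂/z₁) = ln(16.9/12.2)/ln(174.0/20.0) = 0.32588/2.16332 = 0.1506
Extrapolate from 174.0 m to 286.0 m: V₃ = 16.9 × (286.0/174.0)^0.1506 = 16.9 × 1.0777 = 18.2136 m/s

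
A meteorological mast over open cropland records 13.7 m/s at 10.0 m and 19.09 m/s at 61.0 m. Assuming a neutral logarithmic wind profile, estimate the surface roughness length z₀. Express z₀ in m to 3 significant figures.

Log law: V(z) ∝ ln(z/z₀). With r = V₁/V₂ = 13.7/19.09 = 0.71765,
r · ln(z₂/z₀) = ln(z₁/z₀) ⇒ ln z₀ = (ln z₁ − r·ln z₂)/(1 − r)
ln z₀ = (2.30259 − 0.71765×4.11087) / 0.28235 = -2.2936
z₀ = exp(-2.2936) = 0.1009 m

z₀ ≈ 0.101 m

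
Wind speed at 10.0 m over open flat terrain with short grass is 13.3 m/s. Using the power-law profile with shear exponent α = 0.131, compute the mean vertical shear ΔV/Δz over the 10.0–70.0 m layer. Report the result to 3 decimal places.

Power law: V₂ = V₁ · (z₂/z₁)^α = 13.3 × (7.0000)^0.131 = 17.1617 m/s
ΔV/Δz = (17.1617 − 13.3)/(70.0 − 10.0) = 3.8617/60.0000 = 0.06436 m/s/m

0.064 m/s/m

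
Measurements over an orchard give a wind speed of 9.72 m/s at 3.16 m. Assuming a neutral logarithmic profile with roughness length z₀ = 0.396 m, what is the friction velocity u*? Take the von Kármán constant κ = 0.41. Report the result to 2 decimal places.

u* ≈ 1.92 m/s

Log law: V(z) = (u*/κ) · ln(z/z₀) ⇒ u* = κ · V / ln(z/z₀)
u* = 0.41 × 9.72 / ln(3.16/0.396) = 0.41 × 9.72 / 2.0769
   = 3.9852 / 2.0769 = 1.9188 m/s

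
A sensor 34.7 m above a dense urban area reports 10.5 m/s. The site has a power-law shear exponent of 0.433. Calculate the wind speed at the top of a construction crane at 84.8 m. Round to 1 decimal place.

15.5 m/s

Power-law profile: V₂ = V₁ · (z₂/z₁)^α
V₂ = 10.5 × (84.8/34.7)^0.433 = 10.5 × (2.4438)^0.433
    = 10.5 × 1.4724 = 15.4604 m/s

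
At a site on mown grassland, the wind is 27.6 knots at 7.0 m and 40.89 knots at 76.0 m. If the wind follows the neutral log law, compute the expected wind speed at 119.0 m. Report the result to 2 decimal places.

43.39 knots

Log law: V ∝ ln(z/z₀). From the pair, with r = V₁/V₂ = 0.67498,
ln z₀ = (ln z₁ − r·ln z₂)/(1 − r) = (1.9459 − 0.67498×4.3307)/0.32502 = -3.0068 → z₀ = 0.04945 m
V₃ = V₁ · ln(z₃/z₀)/ln(z₁/z₀) = 27.6 × 7.7859/4.9527 = 43.3888 knots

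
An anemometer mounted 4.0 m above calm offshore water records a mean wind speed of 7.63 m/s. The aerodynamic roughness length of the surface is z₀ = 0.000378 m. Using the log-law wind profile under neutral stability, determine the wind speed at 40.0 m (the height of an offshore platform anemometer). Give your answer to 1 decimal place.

Log law: V(z) ∝ ln(z/z₀), so V₂/V₁ = ln(z₂/z₀) / ln(z₁/z₀).
ln(40.0/0.000378) = 11.5695, ln(4.0/0.000378) = 9.2669
V₂ = 7.63 × 11.5695/9.2669 = 7.63 × 1.2485 = 9.5259 m/s

9.5 m/s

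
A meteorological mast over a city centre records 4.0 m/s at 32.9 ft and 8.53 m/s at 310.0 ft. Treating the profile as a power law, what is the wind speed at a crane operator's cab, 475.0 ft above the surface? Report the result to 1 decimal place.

First find α: α = ln(V₂/V₁)/ln(z₂/z₁) = ln(8.53/4.0)/ln(310.0/32.9) = 0.75730/2.24310 = 0.3376
Extrapolate from 310.0 ft to 475.0 ft: V₃ = 8.53 × (475.0/310.0)^0.3376 = 8.53 × 1.1550 = 9.8519 m/s

9.9 m/s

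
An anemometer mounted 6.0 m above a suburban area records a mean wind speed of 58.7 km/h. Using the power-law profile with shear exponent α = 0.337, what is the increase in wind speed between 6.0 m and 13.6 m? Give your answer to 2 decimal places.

Power law: V₂ = V₁ · (z₂/z₁)^α = 58.7 × (2.2667)^0.337 = 77.3399 km/h
ΔV = 77.3399 − 58.7 = 18.6399 km/h

18.64 km/h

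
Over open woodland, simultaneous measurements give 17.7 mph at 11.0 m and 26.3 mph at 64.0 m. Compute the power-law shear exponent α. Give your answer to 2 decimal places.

α ≈ 0.22

Power law: V₂/V₁ = (z₂/z₁)^α ⇒ α = ln(V₂/V₁) / ln(z₂/z₁)
α = ln(26.3/17.7) / ln(64.0/11.0) = ln(1.4859) / ln(5.8182)
  = 0.39600 / 1.76099 = 0.22488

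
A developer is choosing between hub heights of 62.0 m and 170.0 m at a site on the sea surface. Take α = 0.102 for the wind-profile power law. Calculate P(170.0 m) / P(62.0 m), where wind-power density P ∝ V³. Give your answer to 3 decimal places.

1.362

Speed ratio: V_B/V_A = (z_B/z_A)^α = (170.0/62.0)^0.102 = (2.7419)^0.102 = 1.10836
Power-density ratio: P_B/P_A = (V_B/V_A)³ = (1.10836)³ = 1.36159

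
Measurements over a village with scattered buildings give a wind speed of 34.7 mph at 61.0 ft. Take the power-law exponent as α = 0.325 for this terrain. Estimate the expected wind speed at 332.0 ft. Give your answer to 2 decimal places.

Power-law profile: V₂ = V₁ · (z₂/z₁)^α
V₂ = 34.7 × (332.0/61.0)^0.325 = 34.7 × (5.4426)^0.325
    = 34.7 × 1.7344 = 60.1821 mph

60.18 mph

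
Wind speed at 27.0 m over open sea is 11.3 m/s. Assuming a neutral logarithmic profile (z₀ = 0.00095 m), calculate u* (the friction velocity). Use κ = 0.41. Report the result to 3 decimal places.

u* ≈ 0.452 m/s

Log law: V(z) = (u*/κ) · ln(z/z₀) ⇒ u* = κ · V / ln(z/z₀)
u* = 0.41 × 11.3 / ln(27.0/0.00095) = 0.41 × 11.3 / 10.2549
   = 4.6330 / 10.2549 = 0.4518 m/s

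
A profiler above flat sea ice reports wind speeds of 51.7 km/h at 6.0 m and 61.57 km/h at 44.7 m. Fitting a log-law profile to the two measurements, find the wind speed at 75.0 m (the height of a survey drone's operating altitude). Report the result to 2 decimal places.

64.11 km/h

Log law: V ∝ ln(z/z₀). From the pair, with r = V₁/V₂ = 0.83969,
ln z₀ = (ln z₁ − r·ln z₂)/(1 − r) = (1.7918 − 0.83969×3.8000)/0.16031 = -8.7275 → z₀ = 0.0001621 m
V₃ = V₁ · ln(z₃/z₀)/ln(z₁/z₀) = 51.7 × 13.0449/10.5192 = 64.1135 km/h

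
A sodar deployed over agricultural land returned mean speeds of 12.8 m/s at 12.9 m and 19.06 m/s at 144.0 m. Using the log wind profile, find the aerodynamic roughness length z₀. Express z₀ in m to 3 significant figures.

Log law: V(z) ∝ ln(z/z₀). With r = V₁/V₂ = 12.8/19.06 = 0.67156,
r · ln(z₂/z₀) = ln(z₁/z₀) ⇒ ln z₀ = (ln z₁ − r·ln z₂)/(1 − r)
ln z₀ = (2.55723 − 0.67156×4.96981) / 0.32844 = -2.3759
z₀ = exp(-2.3759) = 0.09293 m

z₀ ≈ 0.0929 m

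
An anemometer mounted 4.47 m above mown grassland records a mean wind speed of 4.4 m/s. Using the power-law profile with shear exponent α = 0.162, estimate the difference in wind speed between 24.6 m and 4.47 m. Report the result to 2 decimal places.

Power law: V₂ = V₁ · (z₂/z₁)^α = 4.4 × (5.5034)^0.162 = 5.8001 m/s
ΔV = 5.8001 − 4.4 = 1.4001 m/s

1.40 m/s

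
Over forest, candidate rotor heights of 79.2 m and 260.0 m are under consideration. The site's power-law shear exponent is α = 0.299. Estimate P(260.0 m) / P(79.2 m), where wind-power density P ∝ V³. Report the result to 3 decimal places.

Speed ratio: V_B/V_A = (z_B/z_A)^α = (260.0/79.2)^0.299 = (3.2828)^0.299 = 1.42678
Power-density ratio: P_B/P_A = (V_B/V_A)³ = (1.42678)³ = 2.90452

2.905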